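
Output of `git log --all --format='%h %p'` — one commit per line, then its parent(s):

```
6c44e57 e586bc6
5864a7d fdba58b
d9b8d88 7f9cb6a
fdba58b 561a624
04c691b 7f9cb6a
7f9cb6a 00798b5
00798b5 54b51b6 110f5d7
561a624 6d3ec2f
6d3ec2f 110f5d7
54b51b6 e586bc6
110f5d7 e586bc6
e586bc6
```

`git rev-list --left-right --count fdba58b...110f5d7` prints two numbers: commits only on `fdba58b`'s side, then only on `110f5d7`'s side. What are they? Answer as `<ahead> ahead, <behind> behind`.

Reachable from fdba58b: {110f5d7, 561a624, 6d3ec2f, e586bc6, fdba58b}.
Reachable from 110f5d7: {110f5d7, e586bc6}.
Only in fdba58b's history (ahead): {561a624, 6d3ec2f, fdba58b} — 3.
Only in 110f5d7's history (behind): {} — 0.

3 ahead, 0 behind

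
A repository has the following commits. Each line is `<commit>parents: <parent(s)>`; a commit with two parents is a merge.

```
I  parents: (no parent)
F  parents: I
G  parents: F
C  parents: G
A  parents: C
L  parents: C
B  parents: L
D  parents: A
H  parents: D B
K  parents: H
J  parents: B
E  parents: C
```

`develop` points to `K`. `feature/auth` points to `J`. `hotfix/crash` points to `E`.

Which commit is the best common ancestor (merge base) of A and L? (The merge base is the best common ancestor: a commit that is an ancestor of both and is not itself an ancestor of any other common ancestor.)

Ancestors of A: {A, C, F, G, I}.
Ancestors of L: {C, F, G, I, L}.
Common ancestors: {C, F, G, I}.
Among these, C is not an ancestor of any other common ancestor — it is the merge base.

C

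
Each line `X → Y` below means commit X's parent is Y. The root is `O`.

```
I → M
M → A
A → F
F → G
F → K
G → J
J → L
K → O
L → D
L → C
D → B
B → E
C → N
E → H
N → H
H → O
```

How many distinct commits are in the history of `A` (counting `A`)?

Walking parent pointers from A: reachable set = {A, B, C, D, E, F, G, H, J, K, L, N, O}.
That is 13 commits.

13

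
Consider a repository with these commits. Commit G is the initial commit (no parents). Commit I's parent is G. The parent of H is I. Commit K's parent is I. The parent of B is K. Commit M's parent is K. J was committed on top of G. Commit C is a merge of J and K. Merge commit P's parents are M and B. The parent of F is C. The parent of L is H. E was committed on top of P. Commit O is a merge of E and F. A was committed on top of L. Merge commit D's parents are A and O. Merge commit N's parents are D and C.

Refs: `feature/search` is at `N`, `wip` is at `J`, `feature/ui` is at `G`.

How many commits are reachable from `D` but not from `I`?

13

Reachable from D: {A, B, C, D, E, F, G, H, I, J, K, L, M, O, P}.
Reachable from I: {G, I}.
In D's history but not I's: {A, B, C, D, E, F, H, J, K, L, M, O, P} — 13 commits.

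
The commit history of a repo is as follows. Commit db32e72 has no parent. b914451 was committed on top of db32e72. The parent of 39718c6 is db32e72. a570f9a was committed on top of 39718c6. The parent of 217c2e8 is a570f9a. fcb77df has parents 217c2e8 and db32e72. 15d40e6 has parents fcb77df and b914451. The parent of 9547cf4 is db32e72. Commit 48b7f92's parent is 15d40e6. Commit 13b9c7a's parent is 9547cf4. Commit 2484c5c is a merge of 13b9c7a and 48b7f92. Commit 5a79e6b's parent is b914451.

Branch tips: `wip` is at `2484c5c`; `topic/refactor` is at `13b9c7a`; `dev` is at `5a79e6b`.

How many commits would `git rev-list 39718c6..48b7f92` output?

Reachable from 48b7f92: {15d40e6, 217c2e8, 39718c6, 48b7f92, a570f9a, b914451, db32e72, fcb77df}.
Reachable from 39718c6: {39718c6, db32e72}.
In 48b7f92's history but not 39718c6's: {15d40e6, 217c2e8, 48b7f92, a570f9a, b914451, fcb77df} — 6 commits.

6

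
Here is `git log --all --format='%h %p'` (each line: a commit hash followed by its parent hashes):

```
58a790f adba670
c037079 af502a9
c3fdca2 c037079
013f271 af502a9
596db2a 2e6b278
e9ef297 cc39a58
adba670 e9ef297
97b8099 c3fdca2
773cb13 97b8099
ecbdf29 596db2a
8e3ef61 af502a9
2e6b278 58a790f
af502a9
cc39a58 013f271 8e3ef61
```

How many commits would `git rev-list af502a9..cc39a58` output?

3

Reachable from cc39a58: {013f271, 8e3ef61, af502a9, cc39a58}.
Reachable from af502a9: {af502a9}.
In cc39a58's history but not af502a9's: {013f271, 8e3ef61, cc39a58} — 3 commits.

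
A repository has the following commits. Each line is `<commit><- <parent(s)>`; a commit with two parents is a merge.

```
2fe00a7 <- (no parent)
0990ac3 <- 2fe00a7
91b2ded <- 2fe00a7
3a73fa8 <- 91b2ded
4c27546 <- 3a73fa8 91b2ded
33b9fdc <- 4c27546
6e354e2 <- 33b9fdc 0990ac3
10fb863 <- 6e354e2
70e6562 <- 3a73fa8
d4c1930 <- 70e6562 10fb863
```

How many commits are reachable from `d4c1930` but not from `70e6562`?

Reachable from d4c1930: {0990ac3, 10fb863, 2fe00a7, 33b9fdc, 3a73fa8, 4c27546, 6e354e2, 70e6562, 91b2ded, d4c1930}.
Reachable from 70e6562: {2fe00a7, 3a73fa8, 70e6562, 91b2ded}.
In d4c1930's history but not 70e6562's: {0990ac3, 10fb863, 33b9fdc, 4c27546, 6e354e2, d4c1930} — 6 commits.

6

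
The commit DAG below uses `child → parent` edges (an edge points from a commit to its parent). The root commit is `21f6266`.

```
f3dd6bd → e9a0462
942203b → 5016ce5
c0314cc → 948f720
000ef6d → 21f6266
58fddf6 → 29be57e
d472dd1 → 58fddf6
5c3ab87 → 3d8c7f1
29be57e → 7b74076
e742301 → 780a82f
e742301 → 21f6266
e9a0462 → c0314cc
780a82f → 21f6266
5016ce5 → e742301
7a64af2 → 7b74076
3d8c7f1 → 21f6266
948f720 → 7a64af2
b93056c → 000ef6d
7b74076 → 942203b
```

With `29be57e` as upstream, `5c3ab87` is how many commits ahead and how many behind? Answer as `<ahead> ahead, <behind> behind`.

2 ahead, 6 behind

Reachable from 5c3ab87: {21f6266, 3d8c7f1, 5c3ab87}.
Reachable from 29be57e: {21f6266, 29be57e, 5016ce5, 780a82f, 7b74076, 942203b, e742301}.
Only in 5c3ab87's history (ahead): {3d8c7f1, 5c3ab87} — 2.
Only in 29be57e's history (behind): {29be57e, 5016ce5, 780a82f, 7b74076, 942203b, e742301} — 6.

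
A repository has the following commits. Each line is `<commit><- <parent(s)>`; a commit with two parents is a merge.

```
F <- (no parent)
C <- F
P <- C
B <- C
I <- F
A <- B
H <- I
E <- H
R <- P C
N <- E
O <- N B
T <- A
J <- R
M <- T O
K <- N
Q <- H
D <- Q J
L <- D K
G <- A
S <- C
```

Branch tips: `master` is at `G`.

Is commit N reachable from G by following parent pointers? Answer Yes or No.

Ancestors of G: {A, B, C, F, G}.
N is not in that set, so it is not an ancestor of G.

No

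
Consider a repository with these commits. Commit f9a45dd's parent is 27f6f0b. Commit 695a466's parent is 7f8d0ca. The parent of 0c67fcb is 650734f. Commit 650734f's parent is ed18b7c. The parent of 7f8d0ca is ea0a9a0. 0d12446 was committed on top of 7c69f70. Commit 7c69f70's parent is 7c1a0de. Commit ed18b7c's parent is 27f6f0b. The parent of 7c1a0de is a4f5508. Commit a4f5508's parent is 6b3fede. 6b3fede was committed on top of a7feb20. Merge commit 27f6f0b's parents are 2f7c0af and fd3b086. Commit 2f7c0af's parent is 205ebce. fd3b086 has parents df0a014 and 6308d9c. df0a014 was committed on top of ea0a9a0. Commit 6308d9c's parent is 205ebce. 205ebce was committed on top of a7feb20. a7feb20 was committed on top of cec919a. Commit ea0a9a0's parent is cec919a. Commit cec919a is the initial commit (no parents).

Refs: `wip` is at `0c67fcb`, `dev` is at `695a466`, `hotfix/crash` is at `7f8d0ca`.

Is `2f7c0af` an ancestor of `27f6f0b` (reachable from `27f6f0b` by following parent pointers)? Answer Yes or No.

Ancestors of 27f6f0b (commits reachable by following parents): {205ebce, 27f6f0b, 2f7c0af, 6308d9c, a7feb20, cec919a, df0a014, ea0a9a0, fd3b086}.
2f7c0af is in that set, so it is an ancestor of 27f6f0b.

Yes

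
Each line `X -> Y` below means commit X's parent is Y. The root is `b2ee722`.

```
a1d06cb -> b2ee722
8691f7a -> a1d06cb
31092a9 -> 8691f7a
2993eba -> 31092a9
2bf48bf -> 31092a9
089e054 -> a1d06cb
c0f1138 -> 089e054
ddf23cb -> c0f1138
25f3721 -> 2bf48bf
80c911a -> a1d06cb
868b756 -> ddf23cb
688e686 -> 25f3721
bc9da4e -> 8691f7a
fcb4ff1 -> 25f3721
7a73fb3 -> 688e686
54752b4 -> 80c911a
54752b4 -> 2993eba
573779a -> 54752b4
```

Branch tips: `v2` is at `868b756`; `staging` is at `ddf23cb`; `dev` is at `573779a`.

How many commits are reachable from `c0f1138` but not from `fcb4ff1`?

2

Reachable from c0f1138: {089e054, a1d06cb, b2ee722, c0f1138}.
Reachable from fcb4ff1: {25f3721, 2bf48bf, 31092a9, 8691f7a, a1d06cb, b2ee722, fcb4ff1}.
In c0f1138's history but not fcb4ff1's: {089e054, c0f1138} — 2 commits.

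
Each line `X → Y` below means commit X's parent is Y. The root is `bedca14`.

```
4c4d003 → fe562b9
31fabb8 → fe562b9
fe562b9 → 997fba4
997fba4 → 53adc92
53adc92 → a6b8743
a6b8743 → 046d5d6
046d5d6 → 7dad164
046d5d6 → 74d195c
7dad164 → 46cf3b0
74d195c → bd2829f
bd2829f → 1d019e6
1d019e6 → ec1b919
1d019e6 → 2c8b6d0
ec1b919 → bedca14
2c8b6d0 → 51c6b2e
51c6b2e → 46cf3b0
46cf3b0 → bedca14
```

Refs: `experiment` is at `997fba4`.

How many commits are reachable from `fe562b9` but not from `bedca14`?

13

Reachable from fe562b9: {046d5d6, 1d019e6, 2c8b6d0, 46cf3b0, 51c6b2e, 53adc92, 74d195c, 7dad164, 997fba4, a6b8743, bd2829f, bedca14, ec1b919, fe562b9}.
Reachable from bedca14: {bedca14}.
In fe562b9's history but not bedca14's: {046d5d6, 1d019e6, 2c8b6d0, 46cf3b0, 51c6b2e, 53adc92, 74d195c, 7dad164, 997fba4, a6b8743, bd2829f, ec1b919, fe562b9} — 13 commits.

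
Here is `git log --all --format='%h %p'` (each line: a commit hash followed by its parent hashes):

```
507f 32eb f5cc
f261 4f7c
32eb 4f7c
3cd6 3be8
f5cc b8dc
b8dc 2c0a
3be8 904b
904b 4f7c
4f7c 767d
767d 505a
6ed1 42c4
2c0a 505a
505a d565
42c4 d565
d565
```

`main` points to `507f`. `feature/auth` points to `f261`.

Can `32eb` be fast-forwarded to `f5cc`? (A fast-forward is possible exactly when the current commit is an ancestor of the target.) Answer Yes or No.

No

A fast-forward from 32eb to f5cc is possible iff 32eb is an ancestor of f5cc.
Ancestors of f5cc: {2c0a, 505a, b8dc, d565, f5cc}.
32eb is not among them, so fast-forward is not possible.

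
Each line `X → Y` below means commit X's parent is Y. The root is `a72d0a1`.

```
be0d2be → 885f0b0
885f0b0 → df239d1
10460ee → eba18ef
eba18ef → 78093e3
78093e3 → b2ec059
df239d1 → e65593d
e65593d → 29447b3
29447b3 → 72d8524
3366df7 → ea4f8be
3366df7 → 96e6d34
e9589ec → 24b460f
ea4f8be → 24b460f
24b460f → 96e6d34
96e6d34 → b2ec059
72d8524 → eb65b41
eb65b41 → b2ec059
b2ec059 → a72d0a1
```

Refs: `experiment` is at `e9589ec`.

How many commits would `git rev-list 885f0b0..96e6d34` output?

Reachable from 96e6d34: {96e6d34, a72d0a1, b2ec059}.
Reachable from 885f0b0: {29447b3, 72d8524, 885f0b0, a72d0a1, b2ec059, df239d1, e65593d, eb65b41}.
In 96e6d34's history but not 885f0b0's: {96e6d34} — 1 commit.

1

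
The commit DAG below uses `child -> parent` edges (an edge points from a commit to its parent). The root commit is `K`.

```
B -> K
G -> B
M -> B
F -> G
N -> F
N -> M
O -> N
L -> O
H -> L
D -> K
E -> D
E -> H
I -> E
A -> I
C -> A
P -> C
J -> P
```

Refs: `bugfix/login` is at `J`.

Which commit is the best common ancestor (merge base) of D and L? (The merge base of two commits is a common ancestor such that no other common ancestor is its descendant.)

Ancestors of D: {D, K}.
Ancestors of L: {B, F, G, K, L, M, N, O}.
Common ancestors: {K}.
The only common ancestor is K, so it is the merge base.

K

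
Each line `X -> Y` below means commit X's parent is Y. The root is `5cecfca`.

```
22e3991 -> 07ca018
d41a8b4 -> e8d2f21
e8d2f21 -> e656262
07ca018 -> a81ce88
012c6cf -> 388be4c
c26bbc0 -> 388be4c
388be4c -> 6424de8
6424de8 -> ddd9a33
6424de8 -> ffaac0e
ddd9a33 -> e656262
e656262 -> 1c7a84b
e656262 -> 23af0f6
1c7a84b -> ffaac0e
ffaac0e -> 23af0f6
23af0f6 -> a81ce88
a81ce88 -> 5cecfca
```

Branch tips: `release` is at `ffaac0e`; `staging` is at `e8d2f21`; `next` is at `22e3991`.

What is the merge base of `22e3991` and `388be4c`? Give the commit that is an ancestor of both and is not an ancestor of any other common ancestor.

Ancestors of 22e3991: {07ca018, 22e3991, 5cecfca, a81ce88}.
Ancestors of 388be4c: {1c7a84b, 23af0f6, 388be4c, 5cecfca, 6424de8, a81ce88, ddd9a33, e656262, ffaac0e}.
Common ancestors: {5cecfca, a81ce88}.
Among these, a81ce88 is not an ancestor of any other common ancestor — it is the merge base.

a81ce88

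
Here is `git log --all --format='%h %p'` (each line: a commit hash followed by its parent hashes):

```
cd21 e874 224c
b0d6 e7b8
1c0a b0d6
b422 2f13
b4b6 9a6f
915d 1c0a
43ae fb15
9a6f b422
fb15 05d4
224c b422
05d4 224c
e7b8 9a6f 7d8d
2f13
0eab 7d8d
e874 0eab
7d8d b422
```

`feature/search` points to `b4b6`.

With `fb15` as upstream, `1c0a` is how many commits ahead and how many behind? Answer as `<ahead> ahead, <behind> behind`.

Reachable from 1c0a: {1c0a, 2f13, 7d8d, 9a6f, b0d6, b422, e7b8}.
Reachable from fb15: {05d4, 224c, 2f13, b422, fb15}.
Only in 1c0a's history (ahead): {1c0a, 7d8d, 9a6f, b0d6, e7b8} — 5.
Only in fb15's history (behind): {05d4, 224c, fb15} — 3.

5 ahead, 3 behind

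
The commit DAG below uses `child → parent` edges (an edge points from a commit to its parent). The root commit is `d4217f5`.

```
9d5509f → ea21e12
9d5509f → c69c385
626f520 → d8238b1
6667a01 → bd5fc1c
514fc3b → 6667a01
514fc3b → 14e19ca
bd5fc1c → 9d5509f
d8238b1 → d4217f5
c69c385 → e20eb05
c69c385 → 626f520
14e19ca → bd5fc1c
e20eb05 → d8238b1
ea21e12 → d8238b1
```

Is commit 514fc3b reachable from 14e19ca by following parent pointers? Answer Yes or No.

No

Ancestors of 14e19ca: {14e19ca, 626f520, 9d5509f, bd5fc1c, c69c385, d4217f5, d8238b1, e20eb05, ea21e12}.
514fc3b is not in that set, so it is not an ancestor of 14e19ca.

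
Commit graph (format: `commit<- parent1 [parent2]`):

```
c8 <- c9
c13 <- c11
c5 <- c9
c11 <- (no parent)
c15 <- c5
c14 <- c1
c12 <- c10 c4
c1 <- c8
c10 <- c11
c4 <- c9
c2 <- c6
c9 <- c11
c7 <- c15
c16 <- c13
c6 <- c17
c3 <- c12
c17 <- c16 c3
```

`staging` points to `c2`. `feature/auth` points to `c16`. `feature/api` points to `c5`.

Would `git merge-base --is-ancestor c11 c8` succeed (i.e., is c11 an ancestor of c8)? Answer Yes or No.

Yes

Ancestors of c8 (commits reachable by following parents): {c11, c8, c9}.
c11 is in that set, so it is an ancestor of c8.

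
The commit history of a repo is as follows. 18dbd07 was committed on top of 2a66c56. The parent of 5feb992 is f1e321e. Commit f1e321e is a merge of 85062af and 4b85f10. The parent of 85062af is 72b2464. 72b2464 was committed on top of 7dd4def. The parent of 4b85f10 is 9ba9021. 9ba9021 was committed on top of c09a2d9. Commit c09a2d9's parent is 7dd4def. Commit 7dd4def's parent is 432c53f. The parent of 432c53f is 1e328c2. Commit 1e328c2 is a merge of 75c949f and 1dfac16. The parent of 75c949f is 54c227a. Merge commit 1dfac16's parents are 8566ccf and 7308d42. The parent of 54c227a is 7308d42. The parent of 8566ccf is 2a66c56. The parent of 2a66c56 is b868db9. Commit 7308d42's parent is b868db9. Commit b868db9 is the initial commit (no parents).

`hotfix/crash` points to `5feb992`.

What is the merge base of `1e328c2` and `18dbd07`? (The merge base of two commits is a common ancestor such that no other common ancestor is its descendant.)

Ancestors of 1e328c2: {1dfac16, 1e328c2, 2a66c56, 54c227a, 7308d42, 75c949f, 8566ccf, b868db9}.
Ancestors of 18dbd07: {18dbd07, 2a66c56, b868db9}.
Common ancestors: {2a66c56, b868db9}.
Among these, 2a66c56 is not an ancestor of any other common ancestor — it is the merge base.

2a66c56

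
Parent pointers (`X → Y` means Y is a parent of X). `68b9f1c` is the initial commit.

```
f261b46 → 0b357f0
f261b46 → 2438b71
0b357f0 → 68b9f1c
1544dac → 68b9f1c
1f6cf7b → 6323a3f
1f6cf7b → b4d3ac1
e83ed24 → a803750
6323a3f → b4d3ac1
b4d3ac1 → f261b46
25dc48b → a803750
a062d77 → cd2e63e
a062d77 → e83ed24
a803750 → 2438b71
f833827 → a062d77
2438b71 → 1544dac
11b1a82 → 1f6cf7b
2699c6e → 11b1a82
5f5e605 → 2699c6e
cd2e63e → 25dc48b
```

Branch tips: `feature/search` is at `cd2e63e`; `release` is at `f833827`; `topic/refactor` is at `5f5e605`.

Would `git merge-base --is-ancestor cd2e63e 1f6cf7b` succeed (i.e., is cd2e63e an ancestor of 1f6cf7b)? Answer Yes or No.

Ancestors of 1f6cf7b: {0b357f0, 1544dac, 1f6cf7b, 2438b71, 6323a3f, 68b9f1c, b4d3ac1, f261b46}.
cd2e63e is not in that set, so it is not an ancestor of 1f6cf7b.

No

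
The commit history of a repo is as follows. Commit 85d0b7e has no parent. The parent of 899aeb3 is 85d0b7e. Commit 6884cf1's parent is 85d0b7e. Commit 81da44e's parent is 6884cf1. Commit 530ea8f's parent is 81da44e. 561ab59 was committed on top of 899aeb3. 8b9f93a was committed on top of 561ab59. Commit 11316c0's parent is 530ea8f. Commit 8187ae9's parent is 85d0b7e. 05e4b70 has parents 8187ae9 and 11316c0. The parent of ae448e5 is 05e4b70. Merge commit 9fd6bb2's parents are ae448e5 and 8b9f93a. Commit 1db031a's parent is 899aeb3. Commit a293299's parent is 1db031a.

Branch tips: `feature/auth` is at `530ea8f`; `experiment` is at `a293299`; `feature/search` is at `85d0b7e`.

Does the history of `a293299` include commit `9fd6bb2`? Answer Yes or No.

Ancestors of a293299: {1db031a, 85d0b7e, 899aeb3, a293299}.
9fd6bb2 is not in that set, so it is not an ancestor of a293299.

No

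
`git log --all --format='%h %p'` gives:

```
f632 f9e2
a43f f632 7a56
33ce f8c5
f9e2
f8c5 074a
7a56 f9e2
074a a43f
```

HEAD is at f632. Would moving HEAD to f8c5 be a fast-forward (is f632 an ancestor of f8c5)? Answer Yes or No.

Yes

A fast-forward from f632 to f8c5 is possible iff f632 is an ancestor of f8c5.
Ancestors of f8c5: {074a, 7a56, a43f, f632, f8c5, f9e2}.
f632 is among them, so fast-forward is possible.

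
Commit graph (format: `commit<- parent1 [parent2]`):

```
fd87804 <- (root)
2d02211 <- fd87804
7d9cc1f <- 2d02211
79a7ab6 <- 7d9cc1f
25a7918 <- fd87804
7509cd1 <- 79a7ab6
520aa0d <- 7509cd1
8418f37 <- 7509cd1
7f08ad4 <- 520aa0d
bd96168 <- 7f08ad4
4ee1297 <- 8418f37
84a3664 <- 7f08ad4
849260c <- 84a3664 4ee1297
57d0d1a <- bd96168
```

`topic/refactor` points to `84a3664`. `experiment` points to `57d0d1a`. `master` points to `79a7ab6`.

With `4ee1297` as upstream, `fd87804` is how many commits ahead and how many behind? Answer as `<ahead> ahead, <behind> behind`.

Reachable from fd87804: {fd87804}.
Reachable from 4ee1297: {2d02211, 4ee1297, 7509cd1, 79a7ab6, 7d9cc1f, 8418f37, fd87804}.
Only in fd87804's history (ahead): {} — 0.
Only in 4ee1297's history (behind): {2d02211, 4ee1297, 7509cd1, 79a7ab6, 7d9cc1f, 8418f37} — 6.

0 ahead, 6 behind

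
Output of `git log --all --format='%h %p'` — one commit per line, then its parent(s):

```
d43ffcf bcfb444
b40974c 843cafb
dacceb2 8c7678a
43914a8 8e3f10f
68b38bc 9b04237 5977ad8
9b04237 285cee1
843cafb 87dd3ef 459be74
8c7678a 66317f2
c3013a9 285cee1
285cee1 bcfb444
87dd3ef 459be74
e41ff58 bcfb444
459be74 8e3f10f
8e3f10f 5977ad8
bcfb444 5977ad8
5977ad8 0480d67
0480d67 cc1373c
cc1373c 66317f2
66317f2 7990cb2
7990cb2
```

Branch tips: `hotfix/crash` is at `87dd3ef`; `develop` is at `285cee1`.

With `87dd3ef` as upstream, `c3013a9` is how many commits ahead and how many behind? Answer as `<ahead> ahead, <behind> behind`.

3 ahead, 3 behind

Reachable from c3013a9: {0480d67, 285cee1, 5977ad8, 66317f2, 7990cb2, bcfb444, c3013a9, cc1373c}.
Reachable from 87dd3ef: {0480d67, 459be74, 5977ad8, 66317f2, 7990cb2, 87dd3ef, 8e3f10f, cc1373c}.
Only in c3013a9's history (ahead): {285cee1, bcfb444, c3013a9} — 3.
Only in 87dd3ef's history (behind): {459be74, 87dd3ef, 8e3f10f} — 3.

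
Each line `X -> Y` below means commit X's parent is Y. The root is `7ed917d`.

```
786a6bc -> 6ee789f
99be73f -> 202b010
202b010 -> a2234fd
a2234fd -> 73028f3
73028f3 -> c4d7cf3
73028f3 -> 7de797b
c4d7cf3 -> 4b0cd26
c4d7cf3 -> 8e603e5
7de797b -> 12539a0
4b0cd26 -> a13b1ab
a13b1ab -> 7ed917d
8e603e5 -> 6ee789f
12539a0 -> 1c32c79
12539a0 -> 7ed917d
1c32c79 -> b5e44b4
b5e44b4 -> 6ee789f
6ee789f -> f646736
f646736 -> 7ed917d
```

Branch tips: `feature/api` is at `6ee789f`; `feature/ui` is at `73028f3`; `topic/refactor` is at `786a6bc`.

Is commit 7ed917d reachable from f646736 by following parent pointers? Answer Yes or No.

Ancestors of f646736 (commits reachable by following parents): {7ed917d, f646736}.
7ed917d is in that set, so it is an ancestor of f646736.

Yes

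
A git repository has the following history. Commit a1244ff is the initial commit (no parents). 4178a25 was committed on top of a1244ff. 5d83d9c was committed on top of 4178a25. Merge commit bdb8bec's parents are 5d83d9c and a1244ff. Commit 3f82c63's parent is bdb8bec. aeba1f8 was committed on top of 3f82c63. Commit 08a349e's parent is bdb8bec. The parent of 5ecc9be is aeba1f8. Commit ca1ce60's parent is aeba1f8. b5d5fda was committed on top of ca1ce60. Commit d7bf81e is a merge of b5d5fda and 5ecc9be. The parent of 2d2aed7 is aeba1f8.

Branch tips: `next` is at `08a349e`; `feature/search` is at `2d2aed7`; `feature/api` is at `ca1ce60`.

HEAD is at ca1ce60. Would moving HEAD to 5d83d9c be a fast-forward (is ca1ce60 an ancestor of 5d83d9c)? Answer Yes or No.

No

A fast-forward from ca1ce60 to 5d83d9c is possible iff ca1ce60 is an ancestor of 5d83d9c.
Ancestors of 5d83d9c: {4178a25, 5d83d9c, a1244ff}.
ca1ce60 is not among them, so fast-forward is not possible.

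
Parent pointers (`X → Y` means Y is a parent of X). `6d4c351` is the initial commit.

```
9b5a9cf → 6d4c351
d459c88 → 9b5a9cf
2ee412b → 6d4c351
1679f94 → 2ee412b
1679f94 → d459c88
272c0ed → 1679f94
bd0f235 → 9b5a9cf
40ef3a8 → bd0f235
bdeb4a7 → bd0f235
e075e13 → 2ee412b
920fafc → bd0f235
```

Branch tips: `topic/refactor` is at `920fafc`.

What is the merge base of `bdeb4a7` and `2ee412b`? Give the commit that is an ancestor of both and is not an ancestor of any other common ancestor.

Ancestors of bdeb4a7: {6d4c351, 9b5a9cf, bd0f235, bdeb4a7}.
Ancestors of 2ee412b: {2ee412b, 6d4c351}.
Common ancestors: {6d4c351}.
The only common ancestor is 6d4c351, so it is the merge base.

6d4c351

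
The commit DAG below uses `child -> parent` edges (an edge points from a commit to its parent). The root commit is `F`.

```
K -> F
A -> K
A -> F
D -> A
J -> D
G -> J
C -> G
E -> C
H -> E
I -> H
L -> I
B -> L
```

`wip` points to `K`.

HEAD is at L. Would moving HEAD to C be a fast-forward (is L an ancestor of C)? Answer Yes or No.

A fast-forward from L to C is possible iff L is an ancestor of C.
Ancestors of C: {A, C, D, F, G, J, K}.
L is not among them, so fast-forward is not possible.

No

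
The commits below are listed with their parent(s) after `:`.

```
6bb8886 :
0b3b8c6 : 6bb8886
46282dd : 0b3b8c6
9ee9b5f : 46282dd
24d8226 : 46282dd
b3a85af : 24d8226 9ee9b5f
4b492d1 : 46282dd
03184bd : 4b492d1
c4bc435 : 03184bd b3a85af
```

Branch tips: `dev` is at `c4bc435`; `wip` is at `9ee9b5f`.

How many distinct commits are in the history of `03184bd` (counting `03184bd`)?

Walking parent pointers from 03184bd: reachable set = {03184bd, 0b3b8c6, 46282dd, 4b492d1, 6bb8886}.
That is 5 commits.

5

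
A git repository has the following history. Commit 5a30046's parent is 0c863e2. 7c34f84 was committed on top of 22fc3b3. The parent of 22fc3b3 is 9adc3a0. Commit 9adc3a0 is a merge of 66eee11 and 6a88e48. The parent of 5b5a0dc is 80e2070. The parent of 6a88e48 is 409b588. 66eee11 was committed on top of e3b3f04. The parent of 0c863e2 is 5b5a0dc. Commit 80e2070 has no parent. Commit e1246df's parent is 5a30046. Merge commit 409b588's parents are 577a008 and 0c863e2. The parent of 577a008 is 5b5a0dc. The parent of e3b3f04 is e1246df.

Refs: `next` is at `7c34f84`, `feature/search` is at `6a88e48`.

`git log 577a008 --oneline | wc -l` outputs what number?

Walking parent pointers from 577a008: reachable set = {577a008, 5b5a0dc, 80e2070}.
That is 3 commits.

3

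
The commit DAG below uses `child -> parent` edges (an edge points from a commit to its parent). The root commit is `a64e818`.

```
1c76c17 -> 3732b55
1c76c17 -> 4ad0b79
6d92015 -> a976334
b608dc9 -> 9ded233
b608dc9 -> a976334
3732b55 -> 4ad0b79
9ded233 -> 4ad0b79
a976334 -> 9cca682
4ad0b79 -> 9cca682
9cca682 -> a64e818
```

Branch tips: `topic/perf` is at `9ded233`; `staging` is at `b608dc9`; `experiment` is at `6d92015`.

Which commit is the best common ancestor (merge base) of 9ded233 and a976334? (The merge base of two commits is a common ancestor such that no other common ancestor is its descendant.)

Ancestors of 9ded233: {4ad0b79, 9cca682, 9ded233, a64e818}.
Ancestors of a976334: {9cca682, a64e818, a976334}.
Common ancestors: {9cca682, a64e818}.
Among these, 9cca682 is not an ancestor of any other common ancestor — it is the merge base.

9cca682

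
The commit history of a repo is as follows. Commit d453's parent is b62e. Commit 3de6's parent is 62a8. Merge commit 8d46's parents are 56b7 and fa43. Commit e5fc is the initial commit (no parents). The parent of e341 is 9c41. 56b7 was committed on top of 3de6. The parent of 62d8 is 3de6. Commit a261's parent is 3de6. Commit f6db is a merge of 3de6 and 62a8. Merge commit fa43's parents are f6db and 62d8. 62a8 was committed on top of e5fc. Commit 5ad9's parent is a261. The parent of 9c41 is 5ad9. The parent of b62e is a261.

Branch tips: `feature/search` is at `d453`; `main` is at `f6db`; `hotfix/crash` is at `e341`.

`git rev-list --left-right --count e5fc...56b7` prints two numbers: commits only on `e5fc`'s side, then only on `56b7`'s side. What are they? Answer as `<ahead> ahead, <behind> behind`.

0 ahead, 3 behind

Reachable from e5fc: {e5fc}.
Reachable from 56b7: {3de6, 56b7, 62a8, e5fc}.
Only in e5fc's history (ahead): {} — 0.
Only in 56b7's history (behind): {3de6, 56b7, 62a8} — 3.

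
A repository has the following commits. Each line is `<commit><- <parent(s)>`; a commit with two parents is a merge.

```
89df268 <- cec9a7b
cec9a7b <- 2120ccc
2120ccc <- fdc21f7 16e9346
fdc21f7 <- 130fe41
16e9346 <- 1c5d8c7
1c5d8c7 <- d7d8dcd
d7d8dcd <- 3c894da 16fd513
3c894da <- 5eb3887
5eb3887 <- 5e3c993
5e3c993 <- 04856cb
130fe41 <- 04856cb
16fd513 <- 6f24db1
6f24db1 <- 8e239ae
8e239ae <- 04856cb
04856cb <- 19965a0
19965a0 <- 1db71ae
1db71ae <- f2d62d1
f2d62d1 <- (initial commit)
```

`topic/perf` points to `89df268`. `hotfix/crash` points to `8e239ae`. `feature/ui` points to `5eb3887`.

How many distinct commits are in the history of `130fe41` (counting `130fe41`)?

5

Walking parent pointers from 130fe41: reachable set = {04856cb, 130fe41, 19965a0, 1db71ae, f2d62d1}.
That is 5 commits.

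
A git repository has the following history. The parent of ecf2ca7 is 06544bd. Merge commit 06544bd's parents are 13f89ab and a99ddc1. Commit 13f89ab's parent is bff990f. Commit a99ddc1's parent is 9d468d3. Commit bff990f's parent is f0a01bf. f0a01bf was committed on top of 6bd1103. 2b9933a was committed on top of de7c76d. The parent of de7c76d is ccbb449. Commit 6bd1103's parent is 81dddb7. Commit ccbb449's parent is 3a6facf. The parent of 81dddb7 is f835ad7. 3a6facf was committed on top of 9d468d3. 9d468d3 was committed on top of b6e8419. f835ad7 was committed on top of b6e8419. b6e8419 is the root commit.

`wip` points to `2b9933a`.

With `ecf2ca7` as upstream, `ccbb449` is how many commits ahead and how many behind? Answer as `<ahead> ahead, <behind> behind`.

2 ahead, 9 behind

Reachable from ccbb449: {3a6facf, 9d468d3, b6e8419, ccbb449}.
Reachable from ecf2ca7: {06544bd, 13f89ab, 6bd1103, 81dddb7, 9d468d3, a99ddc1, b6e8419, bff990f, ecf2ca7, f0a01bf, f835ad7}.
Only in ccbb449's history (ahead): {3a6facf, ccbb449} — 2.
Only in ecf2ca7's history (behind): {06544bd, 13f89ab, 6bd1103, 81dddb7, a99ddc1, bff990f, ecf2ca7, f0a01bf, f835ad7} — 9.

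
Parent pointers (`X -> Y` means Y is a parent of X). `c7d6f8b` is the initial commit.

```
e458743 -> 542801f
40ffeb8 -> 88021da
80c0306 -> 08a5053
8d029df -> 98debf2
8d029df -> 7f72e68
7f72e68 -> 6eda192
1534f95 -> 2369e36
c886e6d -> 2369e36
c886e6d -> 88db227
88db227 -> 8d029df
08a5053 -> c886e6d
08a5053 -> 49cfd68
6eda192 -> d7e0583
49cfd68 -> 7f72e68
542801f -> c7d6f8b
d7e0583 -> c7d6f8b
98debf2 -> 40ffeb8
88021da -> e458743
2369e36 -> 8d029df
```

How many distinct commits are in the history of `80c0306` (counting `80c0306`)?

Walking parent pointers from 80c0306: reachable set = {08a5053, 2369e36, 40ffeb8, 49cfd68, 542801f, 6eda192, 7f72e68, 80c0306, 88021da, 88db227, 8d029df, 98debf2, c7d6f8b, c886e6d, d7e0583, e458743}.
That is 16 commits.

16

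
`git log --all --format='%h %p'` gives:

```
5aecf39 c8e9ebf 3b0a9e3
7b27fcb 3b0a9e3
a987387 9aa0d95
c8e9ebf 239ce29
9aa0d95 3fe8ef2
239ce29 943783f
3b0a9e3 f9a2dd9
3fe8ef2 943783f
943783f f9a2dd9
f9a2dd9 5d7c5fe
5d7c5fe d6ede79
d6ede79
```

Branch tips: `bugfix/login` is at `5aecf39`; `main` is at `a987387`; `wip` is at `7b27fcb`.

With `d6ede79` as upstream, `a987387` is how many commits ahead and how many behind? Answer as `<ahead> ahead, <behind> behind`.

6 ahead, 0 behind

Reachable from a987387: {3fe8ef2, 5d7c5fe, 943783f, 9aa0d95, a987387, d6ede79, f9a2dd9}.
Reachable from d6ede79: {d6ede79}.
Only in a987387's history (ahead): {3fe8ef2, 5d7c5fe, 943783f, 9aa0d95, a987387, f9a2dd9} — 6.
Only in d6ede79's history (behind): {} — 0.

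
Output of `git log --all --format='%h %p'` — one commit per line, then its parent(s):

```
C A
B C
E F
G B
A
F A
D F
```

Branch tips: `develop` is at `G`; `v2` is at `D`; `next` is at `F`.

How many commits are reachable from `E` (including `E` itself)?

Walking parent pointers from E: reachable set = {A, E, F}.
That is 3 commits.

3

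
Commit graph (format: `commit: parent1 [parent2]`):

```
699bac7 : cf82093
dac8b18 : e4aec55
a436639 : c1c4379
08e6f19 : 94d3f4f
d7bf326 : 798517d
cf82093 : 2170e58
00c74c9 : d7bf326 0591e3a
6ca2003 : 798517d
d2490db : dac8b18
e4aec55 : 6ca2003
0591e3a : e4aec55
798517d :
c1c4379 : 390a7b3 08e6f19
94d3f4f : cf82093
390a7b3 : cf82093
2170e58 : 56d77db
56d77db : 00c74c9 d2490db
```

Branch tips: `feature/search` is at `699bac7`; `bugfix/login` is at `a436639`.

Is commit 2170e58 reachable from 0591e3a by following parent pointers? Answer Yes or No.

Ancestors of 0591e3a: {0591e3a, 6ca2003, 798517d, e4aec55}.
2170e58 is not in that set, so it is not an ancestor of 0591e3a.

No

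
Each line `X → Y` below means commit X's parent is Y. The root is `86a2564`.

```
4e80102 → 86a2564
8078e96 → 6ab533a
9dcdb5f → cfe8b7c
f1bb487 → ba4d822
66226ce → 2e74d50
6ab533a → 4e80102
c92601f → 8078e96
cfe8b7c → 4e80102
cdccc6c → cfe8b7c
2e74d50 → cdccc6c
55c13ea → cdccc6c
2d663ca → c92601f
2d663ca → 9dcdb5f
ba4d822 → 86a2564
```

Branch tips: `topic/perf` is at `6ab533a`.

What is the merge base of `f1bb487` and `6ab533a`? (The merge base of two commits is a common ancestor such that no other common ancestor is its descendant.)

86a2564

Ancestors of f1bb487: {86a2564, ba4d822, f1bb487}.
Ancestors of 6ab533a: {4e80102, 6ab533a, 86a2564}.
Common ancestors: {86a2564}.
The only common ancestor is 86a2564, so it is the merge base.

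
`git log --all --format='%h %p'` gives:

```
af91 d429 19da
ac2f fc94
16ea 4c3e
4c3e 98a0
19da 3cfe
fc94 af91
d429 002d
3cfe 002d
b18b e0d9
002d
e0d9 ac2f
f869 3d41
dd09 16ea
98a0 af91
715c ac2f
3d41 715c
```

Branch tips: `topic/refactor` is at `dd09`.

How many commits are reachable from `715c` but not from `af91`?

Reachable from 715c: {002d, 19da, 3cfe, 715c, ac2f, af91, d429, fc94}.
Reachable from af91: {002d, 19da, 3cfe, af91, d429}.
In 715c's history but not af91's: {715c, ac2f, fc94} — 3 commits.

3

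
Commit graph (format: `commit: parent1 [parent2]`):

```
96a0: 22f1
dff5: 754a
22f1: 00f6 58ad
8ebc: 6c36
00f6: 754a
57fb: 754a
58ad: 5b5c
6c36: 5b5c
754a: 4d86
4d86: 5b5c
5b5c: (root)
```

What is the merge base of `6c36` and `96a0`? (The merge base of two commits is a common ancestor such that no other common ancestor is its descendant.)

5b5c

Ancestors of 6c36: {5b5c, 6c36}.
Ancestors of 96a0: {00f6, 22f1, 4d86, 58ad, 5b5c, 754a, 96a0}.
Common ancestors: {5b5c}.
The only common ancestor is 5b5c, so it is the merge base.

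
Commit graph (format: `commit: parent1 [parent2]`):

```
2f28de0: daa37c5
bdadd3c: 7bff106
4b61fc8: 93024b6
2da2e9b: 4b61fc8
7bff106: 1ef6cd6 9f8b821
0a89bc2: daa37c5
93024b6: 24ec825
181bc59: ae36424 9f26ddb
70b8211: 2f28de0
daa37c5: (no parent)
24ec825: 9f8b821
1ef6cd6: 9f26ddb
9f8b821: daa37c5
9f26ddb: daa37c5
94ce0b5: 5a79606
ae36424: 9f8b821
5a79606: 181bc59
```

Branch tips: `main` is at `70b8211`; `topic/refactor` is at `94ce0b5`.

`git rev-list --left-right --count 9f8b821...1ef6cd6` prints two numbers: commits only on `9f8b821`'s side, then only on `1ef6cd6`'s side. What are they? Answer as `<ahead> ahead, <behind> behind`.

Reachable from 9f8b821: {9f8b821, daa37c5}.
Reachable from 1ef6cd6: {1ef6cd6, 9f26ddb, daa37c5}.
Only in 9f8b821's history (ahead): {9f8b821} — 1.
Only in 1ef6cd6's history (behind): {1ef6cd6, 9f26ddb} — 2.

1 ahead, 2 behind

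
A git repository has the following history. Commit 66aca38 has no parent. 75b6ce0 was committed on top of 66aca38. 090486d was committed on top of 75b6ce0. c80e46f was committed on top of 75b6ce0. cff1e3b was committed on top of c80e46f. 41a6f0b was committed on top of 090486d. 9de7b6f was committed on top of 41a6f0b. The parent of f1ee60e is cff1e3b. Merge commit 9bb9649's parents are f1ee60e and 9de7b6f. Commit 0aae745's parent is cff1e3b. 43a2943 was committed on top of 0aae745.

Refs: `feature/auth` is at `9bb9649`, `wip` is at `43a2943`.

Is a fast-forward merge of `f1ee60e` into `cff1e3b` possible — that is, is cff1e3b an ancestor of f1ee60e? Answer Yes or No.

A fast-forward from cff1e3b to f1ee60e is possible iff cff1e3b is an ancestor of f1ee60e.
Ancestors of f1ee60e: {66aca38, 75b6ce0, c80e46f, cff1e3b, f1ee60e}.
cff1e3b is among them, so fast-forward is possible.

Yes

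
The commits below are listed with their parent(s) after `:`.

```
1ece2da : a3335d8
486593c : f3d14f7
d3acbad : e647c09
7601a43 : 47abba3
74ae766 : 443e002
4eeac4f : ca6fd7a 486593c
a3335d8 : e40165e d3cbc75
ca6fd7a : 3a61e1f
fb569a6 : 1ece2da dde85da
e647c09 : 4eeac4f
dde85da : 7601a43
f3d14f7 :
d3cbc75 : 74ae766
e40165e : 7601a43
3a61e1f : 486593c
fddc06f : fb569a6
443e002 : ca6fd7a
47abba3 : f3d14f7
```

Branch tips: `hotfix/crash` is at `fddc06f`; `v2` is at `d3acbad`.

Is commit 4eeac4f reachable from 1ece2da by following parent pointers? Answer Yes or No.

Ancestors of 1ece2da: {1ece2da, 3a61e1f, 443e002, 47abba3, 486593c, 74ae766, 7601a43, a3335d8, ca6fd7a, d3cbc75, e40165e, f3d14f7}.
4eeac4f is not in that set, so it is not an ancestor of 1ece2da.

No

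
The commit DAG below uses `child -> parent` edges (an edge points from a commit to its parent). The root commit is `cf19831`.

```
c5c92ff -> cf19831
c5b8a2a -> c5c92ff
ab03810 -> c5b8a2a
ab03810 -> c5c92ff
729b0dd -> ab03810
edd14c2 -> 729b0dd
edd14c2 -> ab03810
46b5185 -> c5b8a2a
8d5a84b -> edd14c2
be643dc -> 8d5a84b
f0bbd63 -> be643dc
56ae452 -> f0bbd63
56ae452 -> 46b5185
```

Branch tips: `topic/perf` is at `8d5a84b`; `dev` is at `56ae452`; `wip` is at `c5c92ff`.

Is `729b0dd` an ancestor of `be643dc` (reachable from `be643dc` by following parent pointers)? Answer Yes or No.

Yes

Ancestors of be643dc (commits reachable by following parents): {729b0dd, 8d5a84b, ab03810, be643dc, c5b8a2a, c5c92ff, cf19831, edd14c2}.
729b0dd is in that set, so it is an ancestor of be643dc.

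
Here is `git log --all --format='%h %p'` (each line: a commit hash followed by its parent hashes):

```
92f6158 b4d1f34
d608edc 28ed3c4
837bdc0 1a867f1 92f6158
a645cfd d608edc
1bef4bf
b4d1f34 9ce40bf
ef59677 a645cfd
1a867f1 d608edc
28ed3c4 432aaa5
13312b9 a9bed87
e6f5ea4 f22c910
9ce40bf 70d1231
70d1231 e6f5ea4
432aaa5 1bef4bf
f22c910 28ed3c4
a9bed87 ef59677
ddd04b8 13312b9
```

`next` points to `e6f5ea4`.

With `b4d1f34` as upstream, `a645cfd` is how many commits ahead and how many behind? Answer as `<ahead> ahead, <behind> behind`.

2 ahead, 5 behind

Reachable from a645cfd: {1bef4bf, 28ed3c4, 432aaa5, a645cfd, d608edc}.
Reachable from b4d1f34: {1bef4bf, 28ed3c4, 432aaa5, 70d1231, 9ce40bf, b4d1f34, e6f5ea4, f22c910}.
Only in a645cfd's history (ahead): {a645cfd, d608edc} — 2.
Only in b4d1f34's history (behind): {70d1231, 9ce40bf, b4d1f34, e6f5ea4, f22c910} — 5.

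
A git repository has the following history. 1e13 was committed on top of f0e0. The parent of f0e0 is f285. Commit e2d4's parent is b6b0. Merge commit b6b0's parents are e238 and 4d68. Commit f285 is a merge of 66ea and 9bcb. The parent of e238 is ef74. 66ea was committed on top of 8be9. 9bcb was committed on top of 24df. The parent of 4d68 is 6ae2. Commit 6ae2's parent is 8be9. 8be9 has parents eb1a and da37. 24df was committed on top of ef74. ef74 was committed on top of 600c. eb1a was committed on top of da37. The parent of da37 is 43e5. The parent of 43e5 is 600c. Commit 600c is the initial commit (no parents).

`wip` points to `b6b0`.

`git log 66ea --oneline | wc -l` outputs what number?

Walking parent pointers from 66ea: reachable set = {43e5, 600c, 66ea, 8be9, da37, eb1a}.
That is 6 commits.

6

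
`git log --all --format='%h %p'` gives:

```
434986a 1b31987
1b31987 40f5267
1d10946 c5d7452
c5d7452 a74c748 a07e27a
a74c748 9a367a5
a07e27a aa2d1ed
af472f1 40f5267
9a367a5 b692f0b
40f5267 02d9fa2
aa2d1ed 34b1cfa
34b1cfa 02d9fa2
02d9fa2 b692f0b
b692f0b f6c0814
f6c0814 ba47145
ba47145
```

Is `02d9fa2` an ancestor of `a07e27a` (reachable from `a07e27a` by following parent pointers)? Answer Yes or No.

Ancestors of a07e27a (commits reachable by following parents): {02d9fa2, 34b1cfa, a07e27a, aa2d1ed, b692f0b, ba47145, f6c0814}.
02d9fa2 is in that set, so it is an ancestor of a07e27a.

Yes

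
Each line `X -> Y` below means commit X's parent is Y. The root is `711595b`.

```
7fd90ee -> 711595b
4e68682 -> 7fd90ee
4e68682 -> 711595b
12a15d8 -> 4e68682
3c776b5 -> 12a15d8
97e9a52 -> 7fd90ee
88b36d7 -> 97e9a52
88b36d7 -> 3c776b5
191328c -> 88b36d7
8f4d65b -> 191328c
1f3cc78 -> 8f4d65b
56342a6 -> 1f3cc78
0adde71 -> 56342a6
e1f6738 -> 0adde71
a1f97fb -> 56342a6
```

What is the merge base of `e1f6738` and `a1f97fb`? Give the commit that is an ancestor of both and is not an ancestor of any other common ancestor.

Ancestors of e1f6738: {0adde71, 12a15d8, 191328c, 1f3cc78, 3c776b5, 4e68682, 56342a6, 711595b, 7fd90ee, 88b36d7, 8f4d65b, 97e9a52, e1f6738}.
Ancestors of a1f97fb: {12a15d8, 191328c, 1f3cc78, 3c776b5, 4e68682, 56342a6, 711595b, 7fd90ee, 88b36d7, 8f4d65b, 97e9a52, a1f97fb}.
Common ancestors: {12a15d8, 191328c, 1f3cc78, 3c776b5, 4e68682, 56342a6, 711595b, 7fd90ee, 88b36d7, 8f4d65b, 97e9a52}.
Among these, 56342a6 is not an ancestor of any other common ancestor — it is the merge base.

56342a6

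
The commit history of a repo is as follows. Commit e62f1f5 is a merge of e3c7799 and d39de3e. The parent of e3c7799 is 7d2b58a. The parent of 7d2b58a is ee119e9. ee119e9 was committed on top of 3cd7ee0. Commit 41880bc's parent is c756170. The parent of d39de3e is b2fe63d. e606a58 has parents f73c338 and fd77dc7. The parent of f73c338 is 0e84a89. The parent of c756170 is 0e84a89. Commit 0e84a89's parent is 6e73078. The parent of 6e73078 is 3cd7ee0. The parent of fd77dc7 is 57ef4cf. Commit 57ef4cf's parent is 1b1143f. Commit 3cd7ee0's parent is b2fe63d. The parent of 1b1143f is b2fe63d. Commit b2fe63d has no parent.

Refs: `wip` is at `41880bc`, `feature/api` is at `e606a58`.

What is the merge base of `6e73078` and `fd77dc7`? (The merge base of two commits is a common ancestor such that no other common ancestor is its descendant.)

Ancestors of 6e73078: {3cd7ee0, 6e73078, b2fe63d}.
Ancestors of fd77dc7: {1b1143f, 57ef4cf, b2fe63d, fd77dc7}.
Common ancestors: {b2fe63d}.
The only common ancestor is b2fe63d, so it is the merge base.

b2fe63d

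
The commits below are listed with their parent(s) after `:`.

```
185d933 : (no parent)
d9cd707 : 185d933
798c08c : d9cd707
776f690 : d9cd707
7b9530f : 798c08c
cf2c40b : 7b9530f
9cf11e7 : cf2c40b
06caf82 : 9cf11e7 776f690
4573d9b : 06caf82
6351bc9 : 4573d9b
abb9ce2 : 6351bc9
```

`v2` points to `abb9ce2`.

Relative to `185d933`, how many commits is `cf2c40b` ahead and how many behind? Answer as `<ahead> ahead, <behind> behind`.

4 ahead, 0 behind

Reachable from cf2c40b: {185d933, 798c08c, 7b9530f, cf2c40b, d9cd707}.
Reachable from 185d933: {185d933}.
Only in cf2c40b's history (ahead): {798c08c, 7b9530f, cf2c40b, d9cd707} — 4.
Only in 185d933's history (behind): {} — 0.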